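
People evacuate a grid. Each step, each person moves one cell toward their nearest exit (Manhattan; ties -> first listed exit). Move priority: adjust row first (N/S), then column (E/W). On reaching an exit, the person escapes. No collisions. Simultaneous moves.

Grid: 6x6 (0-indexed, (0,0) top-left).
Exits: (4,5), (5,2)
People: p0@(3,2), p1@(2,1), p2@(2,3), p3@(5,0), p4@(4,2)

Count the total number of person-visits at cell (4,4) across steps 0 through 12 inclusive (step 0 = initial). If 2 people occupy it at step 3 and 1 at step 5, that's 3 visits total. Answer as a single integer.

Answer: 1

Derivation:
Step 0: p0@(3,2) p1@(2,1) p2@(2,3) p3@(5,0) p4@(4,2) -> at (4,4): 0 [-], cum=0
Step 1: p0@(4,2) p1@(3,1) p2@(3,3) p3@(5,1) p4@ESC -> at (4,4): 0 [-], cum=0
Step 2: p0@ESC p1@(4,1) p2@(4,3) p3@ESC p4@ESC -> at (4,4): 0 [-], cum=0
Step 3: p0@ESC p1@(5,1) p2@(4,4) p3@ESC p4@ESC -> at (4,4): 1 [p2], cum=1
Step 4: p0@ESC p1@ESC p2@ESC p3@ESC p4@ESC -> at (4,4): 0 [-], cum=1
Total visits = 1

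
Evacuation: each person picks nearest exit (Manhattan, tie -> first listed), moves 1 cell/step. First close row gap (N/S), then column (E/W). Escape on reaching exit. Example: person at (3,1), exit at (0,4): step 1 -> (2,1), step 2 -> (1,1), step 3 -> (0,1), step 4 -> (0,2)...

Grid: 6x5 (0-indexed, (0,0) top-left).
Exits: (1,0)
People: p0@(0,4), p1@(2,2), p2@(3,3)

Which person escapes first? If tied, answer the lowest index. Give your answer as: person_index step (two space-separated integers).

Answer: 1 3

Derivation:
Step 1: p0:(0,4)->(1,4) | p1:(2,2)->(1,2) | p2:(3,3)->(2,3)
Step 2: p0:(1,4)->(1,3) | p1:(1,2)->(1,1) | p2:(2,3)->(1,3)
Step 3: p0:(1,3)->(1,2) | p1:(1,1)->(1,0)->EXIT | p2:(1,3)->(1,2)
Step 4: p0:(1,2)->(1,1) | p1:escaped | p2:(1,2)->(1,1)
Step 5: p0:(1,1)->(1,0)->EXIT | p1:escaped | p2:(1,1)->(1,0)->EXIT
Exit steps: [5, 3, 5]
First to escape: p1 at step 3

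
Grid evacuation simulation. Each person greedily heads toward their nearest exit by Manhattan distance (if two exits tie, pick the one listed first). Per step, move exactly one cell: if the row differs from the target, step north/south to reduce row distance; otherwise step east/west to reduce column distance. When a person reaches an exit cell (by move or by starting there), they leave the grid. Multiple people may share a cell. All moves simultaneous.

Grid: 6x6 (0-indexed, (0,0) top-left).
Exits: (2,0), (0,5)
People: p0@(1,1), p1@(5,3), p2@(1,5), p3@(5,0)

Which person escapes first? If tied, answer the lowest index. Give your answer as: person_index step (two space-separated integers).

Step 1: p0:(1,1)->(2,1) | p1:(5,3)->(4,3) | p2:(1,5)->(0,5)->EXIT | p3:(5,0)->(4,0)
Step 2: p0:(2,1)->(2,0)->EXIT | p1:(4,3)->(3,3) | p2:escaped | p3:(4,0)->(3,0)
Step 3: p0:escaped | p1:(3,3)->(2,3) | p2:escaped | p3:(3,0)->(2,0)->EXIT
Step 4: p0:escaped | p1:(2,3)->(2,2) | p2:escaped | p3:escaped
Step 5: p0:escaped | p1:(2,2)->(2,1) | p2:escaped | p3:escaped
Step 6: p0:escaped | p1:(2,1)->(2,0)->EXIT | p2:escaped | p3:escaped
Exit steps: [2, 6, 1, 3]
First to escape: p2 at step 1

Answer: 2 1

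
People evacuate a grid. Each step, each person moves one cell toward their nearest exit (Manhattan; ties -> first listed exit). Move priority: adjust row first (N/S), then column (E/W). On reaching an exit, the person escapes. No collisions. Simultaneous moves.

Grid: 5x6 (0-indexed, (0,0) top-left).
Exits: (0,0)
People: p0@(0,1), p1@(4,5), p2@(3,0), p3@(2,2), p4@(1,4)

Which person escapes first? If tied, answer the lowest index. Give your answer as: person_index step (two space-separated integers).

Step 1: p0:(0,1)->(0,0)->EXIT | p1:(4,5)->(3,5) | p2:(3,0)->(2,0) | p3:(2,2)->(1,2) | p4:(1,4)->(0,4)
Step 2: p0:escaped | p1:(3,5)->(2,5) | p2:(2,0)->(1,0) | p3:(1,2)->(0,2) | p4:(0,4)->(0,3)
Step 3: p0:escaped | p1:(2,5)->(1,5) | p2:(1,0)->(0,0)->EXIT | p3:(0,2)->(0,1) | p4:(0,3)->(0,2)
Step 4: p0:escaped | p1:(1,5)->(0,5) | p2:escaped | p3:(0,1)->(0,0)->EXIT | p4:(0,2)->(0,1)
Step 5: p0:escaped | p1:(0,5)->(0,4) | p2:escaped | p3:escaped | p4:(0,1)->(0,0)->EXIT
Step 6: p0:escaped | p1:(0,4)->(0,3) | p2:escaped | p3:escaped | p4:escaped
Step 7: p0:escaped | p1:(0,3)->(0,2) | p2:escaped | p3:escaped | p4:escaped
Step 8: p0:escaped | p1:(0,2)->(0,1) | p2:escaped | p3:escaped | p4:escaped
Step 9: p0:escaped | p1:(0,1)->(0,0)->EXIT | p2:escaped | p3:escaped | p4:escaped
Exit steps: [1, 9, 3, 4, 5]
First to escape: p0 at step 1

Answer: 0 1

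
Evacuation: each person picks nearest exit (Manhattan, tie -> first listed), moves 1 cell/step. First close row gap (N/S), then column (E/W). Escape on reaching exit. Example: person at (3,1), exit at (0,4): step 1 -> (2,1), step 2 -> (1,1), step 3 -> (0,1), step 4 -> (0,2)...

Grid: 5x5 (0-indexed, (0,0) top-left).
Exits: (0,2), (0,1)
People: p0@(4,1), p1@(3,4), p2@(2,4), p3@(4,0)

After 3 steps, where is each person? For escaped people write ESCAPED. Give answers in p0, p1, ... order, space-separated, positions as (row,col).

Step 1: p0:(4,1)->(3,1) | p1:(3,4)->(2,4) | p2:(2,4)->(1,4) | p3:(4,0)->(3,0)
Step 2: p0:(3,1)->(2,1) | p1:(2,4)->(1,4) | p2:(1,4)->(0,4) | p3:(3,0)->(2,0)
Step 3: p0:(2,1)->(1,1) | p1:(1,4)->(0,4) | p2:(0,4)->(0,3) | p3:(2,0)->(1,0)

(1,1) (0,4) (0,3) (1,0)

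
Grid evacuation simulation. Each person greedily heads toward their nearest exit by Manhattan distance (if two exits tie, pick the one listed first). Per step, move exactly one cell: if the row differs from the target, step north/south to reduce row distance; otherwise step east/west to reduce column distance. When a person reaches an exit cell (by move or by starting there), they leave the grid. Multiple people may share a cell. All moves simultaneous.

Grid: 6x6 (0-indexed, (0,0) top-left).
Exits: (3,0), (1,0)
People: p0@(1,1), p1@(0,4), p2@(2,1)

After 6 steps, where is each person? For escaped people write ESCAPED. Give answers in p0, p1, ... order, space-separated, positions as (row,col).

Step 1: p0:(1,1)->(1,0)->EXIT | p1:(0,4)->(1,4) | p2:(2,1)->(3,1)
Step 2: p0:escaped | p1:(1,4)->(1,3) | p2:(3,1)->(3,0)->EXIT
Step 3: p0:escaped | p1:(1,3)->(1,2) | p2:escaped
Step 4: p0:escaped | p1:(1,2)->(1,1) | p2:escaped
Step 5: p0:escaped | p1:(1,1)->(1,0)->EXIT | p2:escaped

ESCAPED ESCAPED ESCAPED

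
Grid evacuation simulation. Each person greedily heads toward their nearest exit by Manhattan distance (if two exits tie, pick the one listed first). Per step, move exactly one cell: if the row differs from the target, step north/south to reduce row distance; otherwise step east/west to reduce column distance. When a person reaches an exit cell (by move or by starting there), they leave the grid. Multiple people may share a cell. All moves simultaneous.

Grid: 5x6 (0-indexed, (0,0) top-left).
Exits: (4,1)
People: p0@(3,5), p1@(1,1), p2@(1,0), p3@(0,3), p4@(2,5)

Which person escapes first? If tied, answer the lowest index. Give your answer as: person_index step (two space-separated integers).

Step 1: p0:(3,5)->(4,5) | p1:(1,1)->(2,1) | p2:(1,0)->(2,0) | p3:(0,3)->(1,3) | p4:(2,5)->(3,5)
Step 2: p0:(4,5)->(4,4) | p1:(2,1)->(3,1) | p2:(2,0)->(3,0) | p3:(1,3)->(2,3) | p4:(3,5)->(4,5)
Step 3: p0:(4,4)->(4,3) | p1:(3,1)->(4,1)->EXIT | p2:(3,0)->(4,0) | p3:(2,3)->(3,3) | p4:(4,5)->(4,4)
Step 4: p0:(4,3)->(4,2) | p1:escaped | p2:(4,0)->(4,1)->EXIT | p3:(3,3)->(4,3) | p4:(4,4)->(4,3)
Step 5: p0:(4,2)->(4,1)->EXIT | p1:escaped | p2:escaped | p3:(4,3)->(4,2) | p4:(4,3)->(4,2)
Step 6: p0:escaped | p1:escaped | p2:escaped | p3:(4,2)->(4,1)->EXIT | p4:(4,2)->(4,1)->EXIT
Exit steps: [5, 3, 4, 6, 6]
First to escape: p1 at step 3

Answer: 1 3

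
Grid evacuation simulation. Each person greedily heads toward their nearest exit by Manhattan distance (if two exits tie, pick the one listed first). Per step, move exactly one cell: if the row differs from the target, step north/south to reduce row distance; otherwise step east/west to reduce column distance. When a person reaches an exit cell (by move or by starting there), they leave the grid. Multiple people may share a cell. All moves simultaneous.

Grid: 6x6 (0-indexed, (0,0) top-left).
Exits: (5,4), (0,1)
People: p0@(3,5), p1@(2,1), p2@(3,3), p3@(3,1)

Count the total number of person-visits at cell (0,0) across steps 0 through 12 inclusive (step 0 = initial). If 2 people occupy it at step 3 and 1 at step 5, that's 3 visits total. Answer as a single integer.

Answer: 0

Derivation:
Step 0: p0@(3,5) p1@(2,1) p2@(3,3) p3@(3,1) -> at (0,0): 0 [-], cum=0
Step 1: p0@(4,5) p1@(1,1) p2@(4,3) p3@(2,1) -> at (0,0): 0 [-], cum=0
Step 2: p0@(5,5) p1@ESC p2@(5,3) p3@(1,1) -> at (0,0): 0 [-], cum=0
Step 3: p0@ESC p1@ESC p2@ESC p3@ESC -> at (0,0): 0 [-], cum=0
Total visits = 0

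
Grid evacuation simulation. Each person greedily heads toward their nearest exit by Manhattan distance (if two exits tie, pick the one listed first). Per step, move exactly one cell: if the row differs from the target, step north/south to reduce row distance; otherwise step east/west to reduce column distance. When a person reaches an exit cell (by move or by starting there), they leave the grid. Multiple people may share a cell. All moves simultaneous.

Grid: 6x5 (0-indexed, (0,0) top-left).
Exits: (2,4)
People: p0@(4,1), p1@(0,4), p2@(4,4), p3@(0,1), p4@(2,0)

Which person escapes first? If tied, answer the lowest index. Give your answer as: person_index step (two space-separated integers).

Step 1: p0:(4,1)->(3,1) | p1:(0,4)->(1,4) | p2:(4,4)->(3,4) | p3:(0,1)->(1,1) | p4:(2,0)->(2,1)
Step 2: p0:(3,1)->(2,1) | p1:(1,4)->(2,4)->EXIT | p2:(3,4)->(2,4)->EXIT | p3:(1,1)->(2,1) | p4:(2,1)->(2,2)
Step 3: p0:(2,1)->(2,2) | p1:escaped | p2:escaped | p3:(2,1)->(2,2) | p4:(2,2)->(2,3)
Step 4: p0:(2,2)->(2,3) | p1:escaped | p2:escaped | p3:(2,2)->(2,3) | p4:(2,3)->(2,4)->EXIT
Step 5: p0:(2,3)->(2,4)->EXIT | p1:escaped | p2:escaped | p3:(2,3)->(2,4)->EXIT | p4:escaped
Exit steps: [5, 2, 2, 5, 4]
First to escape: p1 at step 2

Answer: 1 2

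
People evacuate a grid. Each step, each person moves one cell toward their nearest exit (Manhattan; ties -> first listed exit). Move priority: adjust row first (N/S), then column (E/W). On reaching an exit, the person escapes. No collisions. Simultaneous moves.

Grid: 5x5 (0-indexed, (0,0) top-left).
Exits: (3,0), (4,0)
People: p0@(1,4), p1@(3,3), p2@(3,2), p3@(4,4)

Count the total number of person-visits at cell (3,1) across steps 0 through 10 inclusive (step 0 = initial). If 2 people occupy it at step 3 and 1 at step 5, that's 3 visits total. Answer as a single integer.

Answer: 3

Derivation:
Step 0: p0@(1,4) p1@(3,3) p2@(3,2) p3@(4,4) -> at (3,1): 0 [-], cum=0
Step 1: p0@(2,4) p1@(3,2) p2@(3,1) p3@(4,3) -> at (3,1): 1 [p2], cum=1
Step 2: p0@(3,4) p1@(3,1) p2@ESC p3@(4,2) -> at (3,1): 1 [p1], cum=2
Step 3: p0@(3,3) p1@ESC p2@ESC p3@(4,1) -> at (3,1): 0 [-], cum=2
Step 4: p0@(3,2) p1@ESC p2@ESC p3@ESC -> at (3,1): 0 [-], cum=2
Step 5: p0@(3,1) p1@ESC p2@ESC p3@ESC -> at (3,1): 1 [p0], cum=3
Step 6: p0@ESC p1@ESC p2@ESC p3@ESC -> at (3,1): 0 [-], cum=3
Total visits = 3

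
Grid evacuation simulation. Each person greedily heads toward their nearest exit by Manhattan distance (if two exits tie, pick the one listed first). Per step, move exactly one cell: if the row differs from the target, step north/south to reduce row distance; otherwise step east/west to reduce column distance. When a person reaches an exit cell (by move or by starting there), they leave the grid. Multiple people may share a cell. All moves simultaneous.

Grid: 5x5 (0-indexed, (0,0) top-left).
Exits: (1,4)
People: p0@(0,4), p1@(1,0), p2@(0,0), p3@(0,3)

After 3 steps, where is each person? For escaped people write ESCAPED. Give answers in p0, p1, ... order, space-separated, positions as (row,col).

Step 1: p0:(0,4)->(1,4)->EXIT | p1:(1,0)->(1,1) | p2:(0,0)->(1,0) | p3:(0,3)->(1,3)
Step 2: p0:escaped | p1:(1,1)->(1,2) | p2:(1,0)->(1,1) | p3:(1,3)->(1,4)->EXIT
Step 3: p0:escaped | p1:(1,2)->(1,3) | p2:(1,1)->(1,2) | p3:escaped

ESCAPED (1,3) (1,2) ESCAPED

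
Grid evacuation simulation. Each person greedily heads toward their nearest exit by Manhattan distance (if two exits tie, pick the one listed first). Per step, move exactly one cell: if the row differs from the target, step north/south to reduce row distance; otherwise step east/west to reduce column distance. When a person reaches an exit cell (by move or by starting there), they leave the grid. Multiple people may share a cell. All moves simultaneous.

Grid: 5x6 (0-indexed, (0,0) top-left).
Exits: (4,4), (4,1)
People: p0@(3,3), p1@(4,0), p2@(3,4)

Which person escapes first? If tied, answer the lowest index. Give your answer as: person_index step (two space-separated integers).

Step 1: p0:(3,3)->(4,3) | p1:(4,0)->(4,1)->EXIT | p2:(3,4)->(4,4)->EXIT
Step 2: p0:(4,3)->(4,4)->EXIT | p1:escaped | p2:escaped
Exit steps: [2, 1, 1]
First to escape: p1 at step 1

Answer: 1 1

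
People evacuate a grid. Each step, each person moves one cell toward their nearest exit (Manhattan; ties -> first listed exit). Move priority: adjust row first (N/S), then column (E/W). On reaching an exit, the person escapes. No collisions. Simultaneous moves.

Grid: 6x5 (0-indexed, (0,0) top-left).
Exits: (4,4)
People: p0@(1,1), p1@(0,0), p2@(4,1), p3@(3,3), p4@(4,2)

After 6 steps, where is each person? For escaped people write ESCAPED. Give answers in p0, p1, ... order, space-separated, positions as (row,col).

Step 1: p0:(1,1)->(2,1) | p1:(0,0)->(1,0) | p2:(4,1)->(4,2) | p3:(3,3)->(4,3) | p4:(4,2)->(4,3)
Step 2: p0:(2,1)->(3,1) | p1:(1,0)->(2,0) | p2:(4,2)->(4,3) | p3:(4,3)->(4,4)->EXIT | p4:(4,3)->(4,4)->EXIT
Step 3: p0:(3,1)->(4,1) | p1:(2,0)->(3,0) | p2:(4,3)->(4,4)->EXIT | p3:escaped | p4:escaped
Step 4: p0:(4,1)->(4,2) | p1:(3,0)->(4,0) | p2:escaped | p3:escaped | p4:escaped
Step 5: p0:(4,2)->(4,3) | p1:(4,0)->(4,1) | p2:escaped | p3:escaped | p4:escaped
Step 6: p0:(4,3)->(4,4)->EXIT | p1:(4,1)->(4,2) | p2:escaped | p3:escaped | p4:escaped

ESCAPED (4,2) ESCAPED ESCAPED ESCAPED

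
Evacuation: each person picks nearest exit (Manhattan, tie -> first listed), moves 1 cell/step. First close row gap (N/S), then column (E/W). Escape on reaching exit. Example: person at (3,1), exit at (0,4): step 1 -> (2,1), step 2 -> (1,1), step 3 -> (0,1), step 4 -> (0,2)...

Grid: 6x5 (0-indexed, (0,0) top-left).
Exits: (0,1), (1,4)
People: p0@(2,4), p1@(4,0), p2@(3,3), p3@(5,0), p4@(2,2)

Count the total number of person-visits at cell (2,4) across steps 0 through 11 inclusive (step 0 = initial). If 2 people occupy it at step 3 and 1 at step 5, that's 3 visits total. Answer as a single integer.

Answer: 1

Derivation:
Step 0: p0@(2,4) p1@(4,0) p2@(3,3) p3@(5,0) p4@(2,2) -> at (2,4): 1 [p0], cum=1
Step 1: p0@ESC p1@(3,0) p2@(2,3) p3@(4,0) p4@(1,2) -> at (2,4): 0 [-], cum=1
Step 2: p0@ESC p1@(2,0) p2@(1,3) p3@(3,0) p4@(0,2) -> at (2,4): 0 [-], cum=1
Step 3: p0@ESC p1@(1,0) p2@ESC p3@(2,0) p4@ESC -> at (2,4): 0 [-], cum=1
Step 4: p0@ESC p1@(0,0) p2@ESC p3@(1,0) p4@ESC -> at (2,4): 0 [-], cum=1
Step 5: p0@ESC p1@ESC p2@ESC p3@(0,0) p4@ESC -> at (2,4): 0 [-], cum=1
Step 6: p0@ESC p1@ESC p2@ESC p3@ESC p4@ESC -> at (2,4): 0 [-], cum=1
Total visits = 1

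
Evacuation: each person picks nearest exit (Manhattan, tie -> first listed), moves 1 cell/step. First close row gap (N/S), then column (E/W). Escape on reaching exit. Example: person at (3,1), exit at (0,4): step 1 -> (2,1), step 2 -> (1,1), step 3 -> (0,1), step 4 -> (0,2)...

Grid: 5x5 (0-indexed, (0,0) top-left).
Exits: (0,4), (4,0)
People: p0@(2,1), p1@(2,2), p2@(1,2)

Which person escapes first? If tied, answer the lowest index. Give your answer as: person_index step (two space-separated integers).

Step 1: p0:(2,1)->(3,1) | p1:(2,2)->(1,2) | p2:(1,2)->(0,2)
Step 2: p0:(3,1)->(4,1) | p1:(1,2)->(0,2) | p2:(0,2)->(0,3)
Step 3: p0:(4,1)->(4,0)->EXIT | p1:(0,2)->(0,3) | p2:(0,3)->(0,4)->EXIT
Step 4: p0:escaped | p1:(0,3)->(0,4)->EXIT | p2:escaped
Exit steps: [3, 4, 3]
First to escape: p0 at step 3

Answer: 0 3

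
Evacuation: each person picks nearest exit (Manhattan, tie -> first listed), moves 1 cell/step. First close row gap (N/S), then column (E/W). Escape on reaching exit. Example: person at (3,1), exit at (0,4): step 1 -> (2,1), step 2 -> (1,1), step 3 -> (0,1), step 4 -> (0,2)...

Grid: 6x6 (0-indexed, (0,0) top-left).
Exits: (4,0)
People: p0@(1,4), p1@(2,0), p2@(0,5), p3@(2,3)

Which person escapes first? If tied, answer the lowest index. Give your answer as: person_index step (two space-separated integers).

Answer: 1 2

Derivation:
Step 1: p0:(1,4)->(2,4) | p1:(2,0)->(3,0) | p2:(0,5)->(1,5) | p3:(2,3)->(3,3)
Step 2: p0:(2,4)->(3,4) | p1:(3,0)->(4,0)->EXIT | p2:(1,5)->(2,5) | p3:(3,3)->(4,3)
Step 3: p0:(3,4)->(4,4) | p1:escaped | p2:(2,5)->(3,5) | p3:(4,3)->(4,2)
Step 4: p0:(4,4)->(4,3) | p1:escaped | p2:(3,5)->(4,5) | p3:(4,2)->(4,1)
Step 5: p0:(4,3)->(4,2) | p1:escaped | p2:(4,5)->(4,4) | p3:(4,1)->(4,0)->EXIT
Step 6: p0:(4,2)->(4,1) | p1:escaped | p2:(4,4)->(4,3) | p3:escaped
Step 7: p0:(4,1)->(4,0)->EXIT | p1:escaped | p2:(4,3)->(4,2) | p3:escaped
Step 8: p0:escaped | p1:escaped | p2:(4,2)->(4,1) | p3:escaped
Step 9: p0:escaped | p1:escaped | p2:(4,1)->(4,0)->EXIT | p3:escaped
Exit steps: [7, 2, 9, 5]
First to escape: p1 at step 2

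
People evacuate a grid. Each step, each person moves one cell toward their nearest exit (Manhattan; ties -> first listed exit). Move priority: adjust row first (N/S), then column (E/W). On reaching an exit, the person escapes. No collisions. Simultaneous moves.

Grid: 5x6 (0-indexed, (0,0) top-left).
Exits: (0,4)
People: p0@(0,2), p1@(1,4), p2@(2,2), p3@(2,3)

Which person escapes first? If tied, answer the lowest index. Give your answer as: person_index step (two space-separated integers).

Step 1: p0:(0,2)->(0,3) | p1:(1,4)->(0,4)->EXIT | p2:(2,2)->(1,2) | p3:(2,3)->(1,3)
Step 2: p0:(0,3)->(0,4)->EXIT | p1:escaped | p2:(1,2)->(0,2) | p3:(1,3)->(0,3)
Step 3: p0:escaped | p1:escaped | p2:(0,2)->(0,3) | p3:(0,3)->(0,4)->EXIT
Step 4: p0:escaped | p1:escaped | p2:(0,3)->(0,4)->EXIT | p3:escaped
Exit steps: [2, 1, 4, 3]
First to escape: p1 at step 1

Answer: 1 1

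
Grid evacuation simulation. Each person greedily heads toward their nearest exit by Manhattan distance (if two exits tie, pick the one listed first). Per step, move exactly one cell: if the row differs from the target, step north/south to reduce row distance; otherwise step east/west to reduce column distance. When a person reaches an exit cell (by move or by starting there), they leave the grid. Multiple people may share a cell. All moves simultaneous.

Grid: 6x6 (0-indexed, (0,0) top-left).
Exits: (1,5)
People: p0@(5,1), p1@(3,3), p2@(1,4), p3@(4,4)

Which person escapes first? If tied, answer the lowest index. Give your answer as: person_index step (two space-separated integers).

Step 1: p0:(5,1)->(4,1) | p1:(3,3)->(2,3) | p2:(1,4)->(1,5)->EXIT | p3:(4,4)->(3,4)
Step 2: p0:(4,1)->(3,1) | p1:(2,3)->(1,3) | p2:escaped | p3:(3,4)->(2,4)
Step 3: p0:(3,1)->(2,1) | p1:(1,3)->(1,4) | p2:escaped | p3:(2,4)->(1,4)
Step 4: p0:(2,1)->(1,1) | p1:(1,4)->(1,5)->EXIT | p2:escaped | p3:(1,4)->(1,5)->EXIT
Step 5: p0:(1,1)->(1,2) | p1:escaped | p2:escaped | p3:escaped
Step 6: p0:(1,2)->(1,3) | p1:escaped | p2:escaped | p3:escaped
Step 7: p0:(1,3)->(1,4) | p1:escaped | p2:escaped | p3:escaped
Step 8: p0:(1,4)->(1,5)->EXIT | p1:escaped | p2:escaped | p3:escaped
Exit steps: [8, 4, 1, 4]
First to escape: p2 at step 1

Answer: 2 1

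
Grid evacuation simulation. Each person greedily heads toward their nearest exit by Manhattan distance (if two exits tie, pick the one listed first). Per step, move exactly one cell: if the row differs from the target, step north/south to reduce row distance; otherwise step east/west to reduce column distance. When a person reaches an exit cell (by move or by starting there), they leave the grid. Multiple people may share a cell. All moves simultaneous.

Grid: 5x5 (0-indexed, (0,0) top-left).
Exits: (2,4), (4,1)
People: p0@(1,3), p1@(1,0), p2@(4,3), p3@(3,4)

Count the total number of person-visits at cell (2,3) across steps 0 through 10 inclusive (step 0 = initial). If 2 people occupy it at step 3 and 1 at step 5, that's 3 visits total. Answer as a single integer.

Answer: 1

Derivation:
Step 0: p0@(1,3) p1@(1,0) p2@(4,3) p3@(3,4) -> at (2,3): 0 [-], cum=0
Step 1: p0@(2,3) p1@(2,0) p2@(4,2) p3@ESC -> at (2,3): 1 [p0], cum=1
Step 2: p0@ESC p1@(3,0) p2@ESC p3@ESC -> at (2,3): 0 [-], cum=1
Step 3: p0@ESC p1@(4,0) p2@ESC p3@ESC -> at (2,3): 0 [-], cum=1
Step 4: p0@ESC p1@ESC p2@ESC p3@ESC -> at (2,3): 0 [-], cum=1
Total visits = 1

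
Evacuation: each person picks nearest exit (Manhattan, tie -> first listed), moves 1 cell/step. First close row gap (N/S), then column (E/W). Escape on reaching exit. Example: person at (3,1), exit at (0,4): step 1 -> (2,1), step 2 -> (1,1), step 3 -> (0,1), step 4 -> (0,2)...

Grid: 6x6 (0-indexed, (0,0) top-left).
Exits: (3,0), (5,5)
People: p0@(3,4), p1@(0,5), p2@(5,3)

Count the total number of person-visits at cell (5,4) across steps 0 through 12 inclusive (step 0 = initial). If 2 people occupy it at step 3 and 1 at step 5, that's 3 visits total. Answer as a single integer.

Answer: 2

Derivation:
Step 0: p0@(3,4) p1@(0,5) p2@(5,3) -> at (5,4): 0 [-], cum=0
Step 1: p0@(4,4) p1@(1,5) p2@(5,4) -> at (5,4): 1 [p2], cum=1
Step 2: p0@(5,4) p1@(2,5) p2@ESC -> at (5,4): 1 [p0], cum=2
Step 3: p0@ESC p1@(3,5) p2@ESC -> at (5,4): 0 [-], cum=2
Step 4: p0@ESC p1@(4,5) p2@ESC -> at (5,4): 0 [-], cum=2
Step 5: p0@ESC p1@ESC p2@ESC -> at (5,4): 0 [-], cum=2
Total visits = 2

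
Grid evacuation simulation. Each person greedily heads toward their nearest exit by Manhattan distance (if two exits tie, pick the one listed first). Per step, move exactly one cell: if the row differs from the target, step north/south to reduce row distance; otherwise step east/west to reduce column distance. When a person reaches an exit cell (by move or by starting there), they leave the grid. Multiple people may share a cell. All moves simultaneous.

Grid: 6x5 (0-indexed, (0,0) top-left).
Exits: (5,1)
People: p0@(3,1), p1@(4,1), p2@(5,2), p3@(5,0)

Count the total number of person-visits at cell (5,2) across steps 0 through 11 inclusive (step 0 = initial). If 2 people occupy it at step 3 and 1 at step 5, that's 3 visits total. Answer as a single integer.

Step 0: p0@(3,1) p1@(4,1) p2@(5,2) p3@(5,0) -> at (5,2): 1 [p2], cum=1
Step 1: p0@(4,1) p1@ESC p2@ESC p3@ESC -> at (5,2): 0 [-], cum=1
Step 2: p0@ESC p1@ESC p2@ESC p3@ESC -> at (5,2): 0 [-], cum=1
Total visits = 1

Answer: 1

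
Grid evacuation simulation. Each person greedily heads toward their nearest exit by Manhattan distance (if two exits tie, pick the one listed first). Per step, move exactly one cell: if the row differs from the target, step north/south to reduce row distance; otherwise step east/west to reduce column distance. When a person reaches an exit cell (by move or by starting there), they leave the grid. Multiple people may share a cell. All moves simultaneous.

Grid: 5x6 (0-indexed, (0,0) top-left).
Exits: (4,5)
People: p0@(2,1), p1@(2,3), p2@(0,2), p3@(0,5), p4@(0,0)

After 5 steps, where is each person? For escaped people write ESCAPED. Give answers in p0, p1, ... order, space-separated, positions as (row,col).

Step 1: p0:(2,1)->(3,1) | p1:(2,3)->(3,3) | p2:(0,2)->(1,2) | p3:(0,5)->(1,5) | p4:(0,0)->(1,0)
Step 2: p0:(3,1)->(4,1) | p1:(3,3)->(4,3) | p2:(1,2)->(2,2) | p3:(1,5)->(2,5) | p4:(1,0)->(2,0)
Step 3: p0:(4,1)->(4,2) | p1:(4,3)->(4,4) | p2:(2,2)->(3,2) | p3:(2,5)->(3,5) | p4:(2,0)->(3,0)
Step 4: p0:(4,2)->(4,3) | p1:(4,4)->(4,5)->EXIT | p2:(3,2)->(4,2) | p3:(3,5)->(4,5)->EXIT | p4:(3,0)->(4,0)
Step 5: p0:(4,3)->(4,4) | p1:escaped | p2:(4,2)->(4,3) | p3:escaped | p4:(4,0)->(4,1)

(4,4) ESCAPED (4,3) ESCAPED (4,1)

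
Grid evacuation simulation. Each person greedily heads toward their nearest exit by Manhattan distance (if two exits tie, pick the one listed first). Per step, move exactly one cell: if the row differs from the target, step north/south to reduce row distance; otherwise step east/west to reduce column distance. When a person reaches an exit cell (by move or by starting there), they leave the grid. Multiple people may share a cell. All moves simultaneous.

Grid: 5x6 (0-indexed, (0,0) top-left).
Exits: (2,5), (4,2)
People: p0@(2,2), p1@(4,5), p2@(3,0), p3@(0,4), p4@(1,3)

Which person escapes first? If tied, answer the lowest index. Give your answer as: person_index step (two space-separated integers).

Answer: 0 2

Derivation:
Step 1: p0:(2,2)->(3,2) | p1:(4,5)->(3,5) | p2:(3,0)->(4,0) | p3:(0,4)->(1,4) | p4:(1,3)->(2,3)
Step 2: p0:(3,2)->(4,2)->EXIT | p1:(3,5)->(2,5)->EXIT | p2:(4,0)->(4,1) | p3:(1,4)->(2,4) | p4:(2,3)->(2,4)
Step 3: p0:escaped | p1:escaped | p2:(4,1)->(4,2)->EXIT | p3:(2,4)->(2,5)->EXIT | p4:(2,4)->(2,5)->EXIT
Exit steps: [2, 2, 3, 3, 3]
First to escape: p0 at step 2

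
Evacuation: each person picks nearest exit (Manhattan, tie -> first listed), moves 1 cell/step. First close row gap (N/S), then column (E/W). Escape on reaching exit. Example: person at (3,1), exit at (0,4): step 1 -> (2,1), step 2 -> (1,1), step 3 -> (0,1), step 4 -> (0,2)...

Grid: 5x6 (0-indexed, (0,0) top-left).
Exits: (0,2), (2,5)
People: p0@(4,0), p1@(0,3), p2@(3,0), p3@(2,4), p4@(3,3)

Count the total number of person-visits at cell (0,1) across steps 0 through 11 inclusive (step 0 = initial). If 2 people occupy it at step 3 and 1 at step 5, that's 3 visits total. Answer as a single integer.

Answer: 2

Derivation:
Step 0: p0@(4,0) p1@(0,3) p2@(3,0) p3@(2,4) p4@(3,3) -> at (0,1): 0 [-], cum=0
Step 1: p0@(3,0) p1@ESC p2@(2,0) p3@ESC p4@(2,3) -> at (0,1): 0 [-], cum=0
Step 2: p0@(2,0) p1@ESC p2@(1,0) p3@ESC p4@(2,4) -> at (0,1): 0 [-], cum=0
Step 3: p0@(1,0) p1@ESC p2@(0,0) p3@ESC p4@ESC -> at (0,1): 0 [-], cum=0
Step 4: p0@(0,0) p1@ESC p2@(0,1) p3@ESC p4@ESC -> at (0,1): 1 [p2], cum=1
Step 5: p0@(0,1) p1@ESC p2@ESC p3@ESC p4@ESC -> at (0,1): 1 [p0], cum=2
Step 6: p0@ESC p1@ESC p2@ESC p3@ESC p4@ESC -> at (0,1): 0 [-], cum=2
Total visits = 2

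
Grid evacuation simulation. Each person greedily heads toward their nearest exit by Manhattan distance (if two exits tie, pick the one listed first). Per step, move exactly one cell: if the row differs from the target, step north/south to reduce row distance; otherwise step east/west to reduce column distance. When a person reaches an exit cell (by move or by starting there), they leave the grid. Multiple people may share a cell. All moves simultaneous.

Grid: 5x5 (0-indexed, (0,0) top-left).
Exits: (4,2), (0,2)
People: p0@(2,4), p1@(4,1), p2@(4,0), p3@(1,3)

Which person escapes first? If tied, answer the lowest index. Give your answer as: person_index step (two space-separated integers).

Answer: 1 1

Derivation:
Step 1: p0:(2,4)->(3,4) | p1:(4,1)->(4,2)->EXIT | p2:(4,0)->(4,1) | p3:(1,3)->(0,3)
Step 2: p0:(3,4)->(4,4) | p1:escaped | p2:(4,1)->(4,2)->EXIT | p3:(0,3)->(0,2)->EXIT
Step 3: p0:(4,4)->(4,3) | p1:escaped | p2:escaped | p3:escaped
Step 4: p0:(4,3)->(4,2)->EXIT | p1:escaped | p2:escaped | p3:escaped
Exit steps: [4, 1, 2, 2]
First to escape: p1 at step 1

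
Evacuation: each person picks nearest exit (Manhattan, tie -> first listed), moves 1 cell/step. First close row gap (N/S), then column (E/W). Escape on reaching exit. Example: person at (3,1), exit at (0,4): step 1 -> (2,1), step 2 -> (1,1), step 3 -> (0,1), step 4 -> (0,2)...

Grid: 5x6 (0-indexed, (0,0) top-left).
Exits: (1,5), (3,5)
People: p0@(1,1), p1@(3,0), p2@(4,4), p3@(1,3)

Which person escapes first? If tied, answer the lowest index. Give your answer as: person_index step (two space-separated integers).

Step 1: p0:(1,1)->(1,2) | p1:(3,0)->(3,1) | p2:(4,4)->(3,4) | p3:(1,3)->(1,4)
Step 2: p0:(1,2)->(1,3) | p1:(3,1)->(3,2) | p2:(3,4)->(3,5)->EXIT | p3:(1,4)->(1,5)->EXIT
Step 3: p0:(1,3)->(1,4) | p1:(3,2)->(3,3) | p2:escaped | p3:escaped
Step 4: p0:(1,4)->(1,5)->EXIT | p1:(3,3)->(3,4) | p2:escaped | p3:escaped
Step 5: p0:escaped | p1:(3,4)->(3,5)->EXIT | p2:escaped | p3:escaped
Exit steps: [4, 5, 2, 2]
First to escape: p2 at step 2

Answer: 2 2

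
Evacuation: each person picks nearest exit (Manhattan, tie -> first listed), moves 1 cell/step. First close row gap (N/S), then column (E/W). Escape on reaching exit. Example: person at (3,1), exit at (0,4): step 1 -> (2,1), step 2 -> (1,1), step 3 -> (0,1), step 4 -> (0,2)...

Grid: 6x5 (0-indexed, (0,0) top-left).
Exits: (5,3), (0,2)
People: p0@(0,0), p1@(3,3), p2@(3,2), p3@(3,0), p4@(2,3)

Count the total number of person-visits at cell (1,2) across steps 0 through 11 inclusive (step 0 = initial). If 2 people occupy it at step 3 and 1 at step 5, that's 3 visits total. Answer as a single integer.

Step 0: p0@(0,0) p1@(3,3) p2@(3,2) p3@(3,0) p4@(2,3) -> at (1,2): 0 [-], cum=0
Step 1: p0@(0,1) p1@(4,3) p2@(4,2) p3@(4,0) p4@(3,3) -> at (1,2): 0 [-], cum=0
Step 2: p0@ESC p1@ESC p2@(5,2) p3@(5,0) p4@(4,3) -> at (1,2): 0 [-], cum=0
Step 3: p0@ESC p1@ESC p2@ESC p3@(5,1) p4@ESC -> at (1,2): 0 [-], cum=0
Step 4: p0@ESC p1@ESC p2@ESC p3@(5,2) p4@ESC -> at (1,2): 0 [-], cum=0
Step 5: p0@ESC p1@ESC p2@ESC p3@ESC p4@ESC -> at (1,2): 0 [-], cum=0
Total visits = 0

Answer: 0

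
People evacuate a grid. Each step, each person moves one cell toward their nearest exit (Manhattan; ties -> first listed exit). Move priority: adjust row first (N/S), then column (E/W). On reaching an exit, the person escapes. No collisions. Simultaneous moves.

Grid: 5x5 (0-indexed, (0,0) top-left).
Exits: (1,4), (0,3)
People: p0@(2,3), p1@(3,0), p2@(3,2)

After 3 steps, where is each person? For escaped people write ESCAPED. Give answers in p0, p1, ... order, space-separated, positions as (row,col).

Step 1: p0:(2,3)->(1,3) | p1:(3,0)->(2,0) | p2:(3,2)->(2,2)
Step 2: p0:(1,3)->(1,4)->EXIT | p1:(2,0)->(1,0) | p2:(2,2)->(1,2)
Step 3: p0:escaped | p1:(1,0)->(1,1) | p2:(1,2)->(1,3)

ESCAPED (1,1) (1,3)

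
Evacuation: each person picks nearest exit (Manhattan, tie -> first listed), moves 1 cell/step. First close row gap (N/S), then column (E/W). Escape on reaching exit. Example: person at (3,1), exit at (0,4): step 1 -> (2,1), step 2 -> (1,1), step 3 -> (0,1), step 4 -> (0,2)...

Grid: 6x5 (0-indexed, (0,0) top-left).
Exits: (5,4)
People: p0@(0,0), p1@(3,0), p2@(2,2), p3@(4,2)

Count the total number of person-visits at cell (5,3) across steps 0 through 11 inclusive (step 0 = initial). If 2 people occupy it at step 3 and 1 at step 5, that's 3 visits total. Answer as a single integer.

Step 0: p0@(0,0) p1@(3,0) p2@(2,2) p3@(4,2) -> at (5,3): 0 [-], cum=0
Step 1: p0@(1,0) p1@(4,0) p2@(3,2) p3@(5,2) -> at (5,3): 0 [-], cum=0
Step 2: p0@(2,0) p1@(5,0) p2@(4,2) p3@(5,3) -> at (5,3): 1 [p3], cum=1
Step 3: p0@(3,0) p1@(5,1) p2@(5,2) p3@ESC -> at (5,3): 0 [-], cum=1
Step 4: p0@(4,0) p1@(5,2) p2@(5,3) p3@ESC -> at (5,3): 1 [p2], cum=2
Step 5: p0@(5,0) p1@(5,3) p2@ESC p3@ESC -> at (5,3): 1 [p1], cum=3
Step 6: p0@(5,1) p1@ESC p2@ESC p3@ESC -> at (5,3): 0 [-], cum=3
Step 7: p0@(5,2) p1@ESC p2@ESC p3@ESC -> at (5,3): 0 [-], cum=3
Step 8: p0@(5,3) p1@ESC p2@ESC p3@ESC -> at (5,3): 1 [p0], cum=4
Step 9: p0@ESC p1@ESC p2@ESC p3@ESC -> at (5,3): 0 [-], cum=4
Total visits = 4

Answer: 4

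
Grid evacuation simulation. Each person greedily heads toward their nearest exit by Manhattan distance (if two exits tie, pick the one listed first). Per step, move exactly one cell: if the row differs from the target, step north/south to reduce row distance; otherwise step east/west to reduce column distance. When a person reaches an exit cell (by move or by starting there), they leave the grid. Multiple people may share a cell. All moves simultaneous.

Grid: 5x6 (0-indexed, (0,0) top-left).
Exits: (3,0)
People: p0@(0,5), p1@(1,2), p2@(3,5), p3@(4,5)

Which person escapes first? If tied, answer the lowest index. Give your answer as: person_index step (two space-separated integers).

Step 1: p0:(0,5)->(1,5) | p1:(1,2)->(2,2) | p2:(3,5)->(3,4) | p3:(4,5)->(3,5)
Step 2: p0:(1,5)->(2,5) | p1:(2,2)->(3,2) | p2:(3,4)->(3,3) | p3:(3,5)->(3,4)
Step 3: p0:(2,5)->(3,5) | p1:(3,2)->(3,1) | p2:(3,3)->(3,2) | p3:(3,4)->(3,3)
Step 4: p0:(3,5)->(3,4) | p1:(3,1)->(3,0)->EXIT | p2:(3,2)->(3,1) | p3:(3,3)->(3,2)
Step 5: p0:(3,4)->(3,3) | p1:escaped | p2:(3,1)->(3,0)->EXIT | p3:(3,2)->(3,1)
Step 6: p0:(3,3)->(3,2) | p1:escaped | p2:escaped | p3:(3,1)->(3,0)->EXIT
Step 7: p0:(3,2)->(3,1) | p1:escaped | p2:escaped | p3:escaped
Step 8: p0:(3,1)->(3,0)->EXIT | p1:escaped | p2:escaped | p3:escaped
Exit steps: [8, 4, 5, 6]
First to escape: p1 at step 4

Answer: 1 4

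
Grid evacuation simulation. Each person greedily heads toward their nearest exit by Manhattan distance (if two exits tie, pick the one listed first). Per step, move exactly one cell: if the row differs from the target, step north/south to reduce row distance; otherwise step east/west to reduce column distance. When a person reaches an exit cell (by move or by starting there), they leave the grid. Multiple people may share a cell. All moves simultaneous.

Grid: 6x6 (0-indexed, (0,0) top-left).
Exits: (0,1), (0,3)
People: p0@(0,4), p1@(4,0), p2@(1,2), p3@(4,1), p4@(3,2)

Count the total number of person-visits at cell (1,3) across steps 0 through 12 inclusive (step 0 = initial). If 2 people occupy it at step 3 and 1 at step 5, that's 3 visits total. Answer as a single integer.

Answer: 0

Derivation:
Step 0: p0@(0,4) p1@(4,0) p2@(1,2) p3@(4,1) p4@(3,2) -> at (1,3): 0 [-], cum=0
Step 1: p0@ESC p1@(3,0) p2@(0,2) p3@(3,1) p4@(2,2) -> at (1,3): 0 [-], cum=0
Step 2: p0@ESC p1@(2,0) p2@ESC p3@(2,1) p4@(1,2) -> at (1,3): 0 [-], cum=0
Step 3: p0@ESC p1@(1,0) p2@ESC p3@(1,1) p4@(0,2) -> at (1,3): 0 [-], cum=0
Step 4: p0@ESC p1@(0,0) p2@ESC p3@ESC p4@ESC -> at (1,3): 0 [-], cum=0
Step 5: p0@ESC p1@ESC p2@ESC p3@ESC p4@ESC -> at (1,3): 0 [-], cum=0
Total visits = 0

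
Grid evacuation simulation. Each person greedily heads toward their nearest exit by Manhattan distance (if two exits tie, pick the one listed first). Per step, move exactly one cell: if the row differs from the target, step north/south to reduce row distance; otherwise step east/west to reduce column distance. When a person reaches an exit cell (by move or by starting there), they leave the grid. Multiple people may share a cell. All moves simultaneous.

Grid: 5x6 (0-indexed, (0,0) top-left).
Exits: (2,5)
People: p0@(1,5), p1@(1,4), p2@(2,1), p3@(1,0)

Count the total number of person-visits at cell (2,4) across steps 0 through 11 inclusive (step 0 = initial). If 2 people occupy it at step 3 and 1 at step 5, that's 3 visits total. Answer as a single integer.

Step 0: p0@(1,5) p1@(1,4) p2@(2,1) p3@(1,0) -> at (2,4): 0 [-], cum=0
Step 1: p0@ESC p1@(2,4) p2@(2,2) p3@(2,0) -> at (2,4): 1 [p1], cum=1
Step 2: p0@ESC p1@ESC p2@(2,3) p3@(2,1) -> at (2,4): 0 [-], cum=1
Step 3: p0@ESC p1@ESC p2@(2,4) p3@(2,2) -> at (2,4): 1 [p2], cum=2
Step 4: p0@ESC p1@ESC p2@ESC p3@(2,3) -> at (2,4): 0 [-], cum=2
Step 5: p0@ESC p1@ESC p2@ESC p3@(2,4) -> at (2,4): 1 [p3], cum=3
Step 6: p0@ESC p1@ESC p2@ESC p3@ESC -> at (2,4): 0 [-], cum=3
Total visits = 3

Answer: 3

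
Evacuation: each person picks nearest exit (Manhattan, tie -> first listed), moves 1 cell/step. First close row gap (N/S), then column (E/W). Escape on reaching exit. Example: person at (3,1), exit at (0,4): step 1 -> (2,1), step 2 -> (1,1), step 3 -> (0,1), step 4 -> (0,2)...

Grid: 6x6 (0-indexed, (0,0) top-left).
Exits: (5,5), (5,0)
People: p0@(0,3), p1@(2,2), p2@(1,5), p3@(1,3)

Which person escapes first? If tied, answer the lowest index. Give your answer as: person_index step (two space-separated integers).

Answer: 2 4

Derivation:
Step 1: p0:(0,3)->(1,3) | p1:(2,2)->(3,2) | p2:(1,5)->(2,5) | p3:(1,3)->(2,3)
Step 2: p0:(1,3)->(2,3) | p1:(3,2)->(4,2) | p2:(2,5)->(3,5) | p3:(2,3)->(3,3)
Step 3: p0:(2,3)->(3,3) | p1:(4,2)->(5,2) | p2:(3,5)->(4,5) | p3:(3,3)->(4,3)
Step 4: p0:(3,3)->(4,3) | p1:(5,2)->(5,1) | p2:(4,5)->(5,5)->EXIT | p3:(4,3)->(5,3)
Step 5: p0:(4,3)->(5,3) | p1:(5,1)->(5,0)->EXIT | p2:escaped | p3:(5,3)->(5,4)
Step 6: p0:(5,3)->(5,4) | p1:escaped | p2:escaped | p3:(5,4)->(5,5)->EXIT
Step 7: p0:(5,4)->(5,5)->EXIT | p1:escaped | p2:escaped | p3:escaped
Exit steps: [7, 5, 4, 6]
First to escape: p2 at step 4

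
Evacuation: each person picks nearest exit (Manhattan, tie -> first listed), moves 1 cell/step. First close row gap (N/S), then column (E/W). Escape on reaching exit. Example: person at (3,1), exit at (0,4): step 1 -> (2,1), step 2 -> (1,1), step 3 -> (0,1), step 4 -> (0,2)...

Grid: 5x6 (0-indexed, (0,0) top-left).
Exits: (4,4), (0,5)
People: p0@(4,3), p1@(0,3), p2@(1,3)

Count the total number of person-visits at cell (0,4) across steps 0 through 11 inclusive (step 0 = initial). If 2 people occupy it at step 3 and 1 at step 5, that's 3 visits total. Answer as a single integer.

Step 0: p0@(4,3) p1@(0,3) p2@(1,3) -> at (0,4): 0 [-], cum=0
Step 1: p0@ESC p1@(0,4) p2@(0,3) -> at (0,4): 1 [p1], cum=1
Step 2: p0@ESC p1@ESC p2@(0,4) -> at (0,4): 1 [p2], cum=2
Step 3: p0@ESC p1@ESC p2@ESC -> at (0,4): 0 [-], cum=2
Total visits = 2

Answer: 2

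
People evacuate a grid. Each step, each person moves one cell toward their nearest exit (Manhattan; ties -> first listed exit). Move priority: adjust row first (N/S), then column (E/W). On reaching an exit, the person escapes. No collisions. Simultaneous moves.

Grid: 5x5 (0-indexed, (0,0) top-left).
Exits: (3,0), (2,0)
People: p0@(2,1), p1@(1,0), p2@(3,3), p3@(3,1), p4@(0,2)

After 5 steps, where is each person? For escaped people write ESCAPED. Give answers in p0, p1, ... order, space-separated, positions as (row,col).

Step 1: p0:(2,1)->(2,0)->EXIT | p1:(1,0)->(2,0)->EXIT | p2:(3,3)->(3,2) | p3:(3,1)->(3,0)->EXIT | p4:(0,2)->(1,2)
Step 2: p0:escaped | p1:escaped | p2:(3,2)->(3,1) | p3:escaped | p4:(1,2)->(2,2)
Step 3: p0:escaped | p1:escaped | p2:(3,1)->(3,0)->EXIT | p3:escaped | p4:(2,2)->(2,1)
Step 4: p0:escaped | p1:escaped | p2:escaped | p3:escaped | p4:(2,1)->(2,0)->EXIT

ESCAPED ESCAPED ESCAPED ESCAPED ESCAPED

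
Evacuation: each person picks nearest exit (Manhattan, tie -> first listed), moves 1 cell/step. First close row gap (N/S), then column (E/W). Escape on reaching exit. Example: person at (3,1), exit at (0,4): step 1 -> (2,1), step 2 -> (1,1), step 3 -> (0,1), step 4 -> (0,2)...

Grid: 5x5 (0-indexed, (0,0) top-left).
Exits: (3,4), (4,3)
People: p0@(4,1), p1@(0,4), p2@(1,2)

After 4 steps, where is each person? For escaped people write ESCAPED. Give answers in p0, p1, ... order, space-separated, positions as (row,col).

Step 1: p0:(4,1)->(4,2) | p1:(0,4)->(1,4) | p2:(1,2)->(2,2)
Step 2: p0:(4,2)->(4,3)->EXIT | p1:(1,4)->(2,4) | p2:(2,2)->(3,2)
Step 3: p0:escaped | p1:(2,4)->(3,4)->EXIT | p2:(3,2)->(3,3)
Step 4: p0:escaped | p1:escaped | p2:(3,3)->(3,4)->EXIT

ESCAPED ESCAPED ESCAPED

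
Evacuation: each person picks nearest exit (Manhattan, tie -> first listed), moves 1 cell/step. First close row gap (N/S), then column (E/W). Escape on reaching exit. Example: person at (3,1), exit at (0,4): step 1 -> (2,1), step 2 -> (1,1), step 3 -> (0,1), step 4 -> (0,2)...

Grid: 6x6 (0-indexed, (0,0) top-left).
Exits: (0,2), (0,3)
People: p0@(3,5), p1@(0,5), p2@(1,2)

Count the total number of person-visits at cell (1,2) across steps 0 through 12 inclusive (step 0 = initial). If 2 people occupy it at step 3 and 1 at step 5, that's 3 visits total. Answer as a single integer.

Answer: 1

Derivation:
Step 0: p0@(3,5) p1@(0,5) p2@(1,2) -> at (1,2): 1 [p2], cum=1
Step 1: p0@(2,5) p1@(0,4) p2@ESC -> at (1,2): 0 [-], cum=1
Step 2: p0@(1,5) p1@ESC p2@ESC -> at (1,2): 0 [-], cum=1
Step 3: p0@(0,5) p1@ESC p2@ESC -> at (1,2): 0 [-], cum=1
Step 4: p0@(0,4) p1@ESC p2@ESC -> at (1,2): 0 [-], cum=1
Step 5: p0@ESC p1@ESC p2@ESC -> at (1,2): 0 [-], cum=1
Total visits = 1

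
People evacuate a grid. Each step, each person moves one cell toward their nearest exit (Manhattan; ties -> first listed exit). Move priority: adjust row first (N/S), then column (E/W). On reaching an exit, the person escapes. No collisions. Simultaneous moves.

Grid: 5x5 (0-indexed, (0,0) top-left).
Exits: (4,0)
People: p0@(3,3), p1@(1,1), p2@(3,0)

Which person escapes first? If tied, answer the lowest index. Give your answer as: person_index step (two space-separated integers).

Step 1: p0:(3,3)->(4,3) | p1:(1,1)->(2,1) | p2:(3,0)->(4,0)->EXIT
Step 2: p0:(4,3)->(4,2) | p1:(2,1)->(3,1) | p2:escaped
Step 3: p0:(4,2)->(4,1) | p1:(3,1)->(4,1) | p2:escaped
Step 4: p0:(4,1)->(4,0)->EXIT | p1:(4,1)->(4,0)->EXIT | p2:escaped
Exit steps: [4, 4, 1]
First to escape: p2 at step 1

Answer: 2 1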